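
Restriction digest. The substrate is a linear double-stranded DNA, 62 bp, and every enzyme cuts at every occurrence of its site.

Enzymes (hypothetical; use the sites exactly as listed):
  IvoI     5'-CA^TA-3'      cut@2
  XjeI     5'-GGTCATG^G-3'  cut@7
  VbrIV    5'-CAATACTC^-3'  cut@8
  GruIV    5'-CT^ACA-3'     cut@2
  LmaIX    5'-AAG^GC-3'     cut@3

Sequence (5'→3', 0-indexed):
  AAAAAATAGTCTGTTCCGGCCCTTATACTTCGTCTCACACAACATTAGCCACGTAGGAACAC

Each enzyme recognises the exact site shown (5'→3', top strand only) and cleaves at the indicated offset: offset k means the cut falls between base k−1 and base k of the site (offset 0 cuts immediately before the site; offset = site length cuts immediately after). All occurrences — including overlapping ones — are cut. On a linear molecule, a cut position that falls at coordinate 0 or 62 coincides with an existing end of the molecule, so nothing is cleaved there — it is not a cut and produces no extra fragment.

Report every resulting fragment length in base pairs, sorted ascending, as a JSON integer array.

[62]

Site scan:
  IvoI (CATA, off=2): no sites
  XjeI (GGTCATGG, off=7): no sites
  VbrIV (CAATACTC, off=8): no sites
  GruIV (CTACA, off=2): no sites
  LmaIX (AAGGC, off=3): no sites

Pooled cuts: ∅

Fragments:
  no cuts → one linear fragment of 62 bp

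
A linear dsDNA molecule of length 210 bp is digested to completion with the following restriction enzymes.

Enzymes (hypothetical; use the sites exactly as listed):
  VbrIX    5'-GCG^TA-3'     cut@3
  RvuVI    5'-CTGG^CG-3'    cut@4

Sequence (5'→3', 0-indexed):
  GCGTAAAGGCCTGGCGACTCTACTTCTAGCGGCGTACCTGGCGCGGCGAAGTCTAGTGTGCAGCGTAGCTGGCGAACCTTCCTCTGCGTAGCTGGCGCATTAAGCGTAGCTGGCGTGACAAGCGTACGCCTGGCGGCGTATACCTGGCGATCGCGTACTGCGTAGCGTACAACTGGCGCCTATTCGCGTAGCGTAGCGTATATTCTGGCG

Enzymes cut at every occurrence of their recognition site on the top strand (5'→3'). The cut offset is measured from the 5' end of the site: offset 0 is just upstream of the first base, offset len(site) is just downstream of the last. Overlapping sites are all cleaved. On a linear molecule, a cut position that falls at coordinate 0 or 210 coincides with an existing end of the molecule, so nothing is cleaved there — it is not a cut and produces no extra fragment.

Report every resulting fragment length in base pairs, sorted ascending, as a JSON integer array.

[2,3,5,5,5,5,7,7,7,7,7,8,9,9,9,10,11,11,11,12,16,20,24]

Scan for sites:
  VbrIX GCGTA/3: at [0, 31, 62, 85, 103, 121, 135, 152, 159, 164, 185, 190, 195] ⇒ [3, 34, 65, 88, 106, 124, 138, 155, 162, 167, 188, 193, 198]
  RvuVI CTGGCG/4: at [10, 37, 68, 91, 109, 129, 143, 172, 204] ⇒ [14, 41, 72, 95, 113, 133, 147, 176, 208]

All cut coordinates (distinct, sorted): [3, 14, 34, 41, 65, 72, 88, 95, 106, 113, 124, 133, 138, 147, 155, 162, 167, 176, 188, 193, 198, 208]

Fragments:
  [0,3): 3 bp
  [3,14): 11 bp
  [14,34): 20 bp
  [34,41): 7 bp
  [41,65): 24 bp
  [65,72): 7 bp
  [72,88): 16 bp
  [88,95): 7 bp
  [95,106): 11 bp
  [106,113): 7 bp
  [113,124): 11 bp
  [124,133): 9 bp
  [133,138): 5 bp
  [138,147): 9 bp
  [147,155): 8 bp
  [155,162): 7 bp
  [162,167): 5 bp
  [167,176): 9 bp
  [176,188): 12 bp
  [188,193): 5 bp
  [193,198): 5 bp
  [198,208): 10 bp
  [208,210): 2 bp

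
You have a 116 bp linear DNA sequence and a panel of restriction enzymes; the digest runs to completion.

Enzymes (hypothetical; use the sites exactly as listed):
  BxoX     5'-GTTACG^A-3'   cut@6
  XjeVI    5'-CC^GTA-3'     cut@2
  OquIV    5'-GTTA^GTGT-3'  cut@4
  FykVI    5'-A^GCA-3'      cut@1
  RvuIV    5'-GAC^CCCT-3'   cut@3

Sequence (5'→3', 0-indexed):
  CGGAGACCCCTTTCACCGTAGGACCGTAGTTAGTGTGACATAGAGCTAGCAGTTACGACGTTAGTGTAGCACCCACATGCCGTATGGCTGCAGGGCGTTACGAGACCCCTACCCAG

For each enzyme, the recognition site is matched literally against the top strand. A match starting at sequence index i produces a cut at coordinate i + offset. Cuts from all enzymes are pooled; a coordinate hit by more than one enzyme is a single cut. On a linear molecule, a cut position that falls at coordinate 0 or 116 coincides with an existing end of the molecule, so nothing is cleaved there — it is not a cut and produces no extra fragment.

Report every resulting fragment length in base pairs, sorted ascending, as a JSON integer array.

[4,5,6,7,7,8,9,10,10,13,16,21]

Per-enzyme occurrences:
  BxoX GTTACGA/6: at [51, 96] ⇒ [57, 102]
  XjeVI CCGTA/2: at [15, 23, 79] ⇒ [17, 25, 81]
  OquIV GTTAGTGT/4: at [28, 59] ⇒ [32, 63]
  FykVI AGCA/1: at [47, 67] ⇒ [48, 68]
  RvuIV GACCCCT/3: at [4, 103] ⇒ [7, 106]

All cut coordinates (distinct, sorted): [7, 17, 25, 32, 48, 57, 63, 68, 81, 102, 106]

Fragments:
  [0,7): 7 bp
  [7,17): 10 bp
  [17,25): 8 bp
  [25,32): 7 bp
  [32,48): 16 bp
  [48,57): 9 bp
  [57,63): 6 bp
  [63,68): 5 bp
  [68,81): 13 bp
  [81,102): 21 bp
  [102,106): 4 bp
  [106,116): 10 bp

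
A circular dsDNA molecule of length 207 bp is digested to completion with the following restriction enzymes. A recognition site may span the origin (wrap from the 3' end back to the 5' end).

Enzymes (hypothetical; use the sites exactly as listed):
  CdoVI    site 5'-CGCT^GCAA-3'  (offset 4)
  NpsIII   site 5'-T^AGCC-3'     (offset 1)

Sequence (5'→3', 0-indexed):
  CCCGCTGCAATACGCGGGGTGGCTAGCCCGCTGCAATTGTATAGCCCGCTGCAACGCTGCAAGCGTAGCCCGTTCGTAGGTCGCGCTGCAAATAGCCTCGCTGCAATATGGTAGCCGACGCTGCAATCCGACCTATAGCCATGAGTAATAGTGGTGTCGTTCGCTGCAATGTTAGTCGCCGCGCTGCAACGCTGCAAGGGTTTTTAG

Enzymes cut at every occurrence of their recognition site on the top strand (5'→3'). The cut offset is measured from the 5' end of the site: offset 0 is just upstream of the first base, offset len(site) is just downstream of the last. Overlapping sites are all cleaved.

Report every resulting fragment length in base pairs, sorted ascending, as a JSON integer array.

[6,8,8,8,8,8,8,9,10,10,10,12,14,18,20,21,29]

Scan for sites:
  CdoVI CGCTGCAA/4: at [2, 28, 46, 54, 83, 98, 118, 161, 181, 189] ⇒ [6, 32, 50, 58, 87, 102, 122, 165, 185, 193]
  NpsIII TAGCC/1: at [23, 41, 65, 92, 111, 135, 204] ⇒ [24, 42, 66, 93, 112, 136, 205]

Pooled cuts: [6, 24, 32, 42, 50, 58, 66, 87, 93, 102, 112, 122, 136, 165, 185, 193, 205]

Fragments:
  6→24: 18 bp
  24→32: 8 bp
  32→42: 10 bp
  42→50: 8 bp
  50→58: 8 bp
  58→66: 8 bp
  66→87: 21 bp
  87→93: 6 bp
  93→102: 9 bp
  102→112: 10 bp
  112→122: 10 bp
  122→136: 14 bp
  136→165: 29 bp
  165→185: 20 bp
  185→193: 8 bp
  193→205: 12 bp
  205→6 (wrap): 207-205+6 = 8 bp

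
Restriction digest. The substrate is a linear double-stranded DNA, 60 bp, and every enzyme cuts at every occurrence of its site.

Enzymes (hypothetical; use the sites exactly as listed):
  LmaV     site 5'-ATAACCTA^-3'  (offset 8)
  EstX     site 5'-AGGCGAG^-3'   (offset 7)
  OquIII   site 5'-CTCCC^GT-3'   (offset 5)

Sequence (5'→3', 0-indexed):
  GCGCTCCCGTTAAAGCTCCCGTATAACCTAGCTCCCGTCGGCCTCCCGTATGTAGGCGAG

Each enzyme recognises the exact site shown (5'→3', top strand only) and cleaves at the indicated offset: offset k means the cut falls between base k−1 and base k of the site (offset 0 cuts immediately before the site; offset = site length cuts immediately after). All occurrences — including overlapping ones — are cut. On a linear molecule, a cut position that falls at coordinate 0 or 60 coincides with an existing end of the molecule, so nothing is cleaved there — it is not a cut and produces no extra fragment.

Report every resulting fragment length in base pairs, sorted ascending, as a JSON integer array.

[6,8,10,11,12,13]

Site scan:
  LmaV (ATAACCTA, off=8): starts [22] → cuts [30]
  EstX (AGGCGAG, off=7): starts [53] → cuts [] (position 60 is a terminus of the linear molecule — no cut)
  OquIII (CTCCCGT, off=5): starts [3, 15, 31, 42] → cuts [8, 20, 36, 47]

All cut coordinates (distinct, sorted): [8, 20, 30, 36, 47]

Fragments:
  [0,8): 8 bp
  [8,20): 12 bp
  [20,30): 10 bp
  [30,36): 6 bp
  [36,47): 11 bp
  [47,60): 13 bp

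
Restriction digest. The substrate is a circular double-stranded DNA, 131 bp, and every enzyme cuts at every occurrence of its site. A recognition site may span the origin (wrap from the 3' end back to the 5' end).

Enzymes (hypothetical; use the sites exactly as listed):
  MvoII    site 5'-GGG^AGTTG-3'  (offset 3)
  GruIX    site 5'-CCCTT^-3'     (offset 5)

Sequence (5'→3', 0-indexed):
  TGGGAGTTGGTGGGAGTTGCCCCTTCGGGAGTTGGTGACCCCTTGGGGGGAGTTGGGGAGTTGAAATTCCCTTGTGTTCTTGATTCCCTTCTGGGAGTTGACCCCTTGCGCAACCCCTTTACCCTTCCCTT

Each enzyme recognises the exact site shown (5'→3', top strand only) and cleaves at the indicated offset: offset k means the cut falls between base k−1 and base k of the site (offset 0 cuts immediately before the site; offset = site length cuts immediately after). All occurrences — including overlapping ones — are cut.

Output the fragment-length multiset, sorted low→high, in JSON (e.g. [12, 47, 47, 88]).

Scan for sites:
  MvoII GGGAGTTG/3: at [1, 11, 26, 47, 55, 92] ⇒ [4, 14, 29, 50, 58, 95]
  GruIX CCCTT/5: at [20, 39, 68, 85, 102, 114, 121, 126] ⇒ [0, 25, 44, 73, 90, 107, 119, 126]

All cut coordinates (distinct, sorted): [0, 4, 14, 25, 29, 44, 50, 58, 73, 90, 95, 107, 119, 126]

Fragments:
  0→4: 4 bp
  4→14: 10 bp
  14→25: 11 bp
  25→29: 4 bp
  29→44: 15 bp
  44→50: 6 bp
  50→58: 8 bp
  58→73: 15 bp
  73→90: 17 bp
  90→95: 5 bp
  95→107: 12 bp
  107→119: 12 bp
  119→126: 7 bp
  126→0 (wrap): 131-126+0 = 5 bp

[4,4,5,5,6,7,8,10,11,12,12,15,15,17]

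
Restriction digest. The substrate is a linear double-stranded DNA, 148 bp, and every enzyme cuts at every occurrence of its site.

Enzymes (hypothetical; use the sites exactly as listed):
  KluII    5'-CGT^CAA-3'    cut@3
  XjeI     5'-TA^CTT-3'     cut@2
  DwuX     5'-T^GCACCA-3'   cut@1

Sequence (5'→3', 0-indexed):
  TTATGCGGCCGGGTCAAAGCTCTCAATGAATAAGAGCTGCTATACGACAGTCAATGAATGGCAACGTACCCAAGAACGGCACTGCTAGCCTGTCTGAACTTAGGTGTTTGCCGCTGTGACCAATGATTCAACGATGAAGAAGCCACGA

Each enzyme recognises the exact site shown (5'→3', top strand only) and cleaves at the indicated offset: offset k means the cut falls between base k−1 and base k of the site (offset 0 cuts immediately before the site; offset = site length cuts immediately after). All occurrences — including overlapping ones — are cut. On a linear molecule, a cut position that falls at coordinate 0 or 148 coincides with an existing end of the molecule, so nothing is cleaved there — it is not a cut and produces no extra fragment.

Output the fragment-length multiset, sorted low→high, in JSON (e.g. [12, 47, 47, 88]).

Site scan:
  KluII (CGTCAA, off=3): no sites
  XjeI (TACTT, off=2): no sites
  DwuX (TGCACCA, off=1): no sites

All cut coordinates (distinct, sorted): ∅

Fragment lengths:
  no cuts → one linear fragment of 148 bp

[148]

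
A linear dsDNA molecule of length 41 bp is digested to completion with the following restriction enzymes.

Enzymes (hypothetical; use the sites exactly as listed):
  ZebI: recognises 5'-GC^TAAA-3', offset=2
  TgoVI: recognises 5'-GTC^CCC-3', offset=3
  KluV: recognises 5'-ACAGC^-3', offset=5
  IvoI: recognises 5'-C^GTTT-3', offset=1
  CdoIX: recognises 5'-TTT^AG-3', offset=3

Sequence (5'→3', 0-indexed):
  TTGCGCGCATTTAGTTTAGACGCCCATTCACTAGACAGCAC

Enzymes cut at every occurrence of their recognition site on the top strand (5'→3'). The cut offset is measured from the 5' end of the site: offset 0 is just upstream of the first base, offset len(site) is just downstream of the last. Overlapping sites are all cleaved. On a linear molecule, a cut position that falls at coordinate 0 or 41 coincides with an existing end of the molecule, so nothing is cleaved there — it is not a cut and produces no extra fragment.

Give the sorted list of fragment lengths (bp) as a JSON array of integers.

[2,5,12,22]

Per-enzyme occurrences:
  ZebI (GCTAAA, off=2): no sites
  TgoVI (GTCCCC, off=3): no sites
  KluV (ACAGC, off=5): starts [34] → cuts [39]
  IvoI (CGTTT, off=1): no sites
  CdoIX (TTTAG, off=3): starts [9, 14] → cuts [12, 17]

All cut coordinates (distinct, sorted): [12, 17, 39]

Fragment lengths:
  [0,12): 12 bp
  [12,17): 5 bp
  [17,39): 22 bp
  [39,41): 2 bp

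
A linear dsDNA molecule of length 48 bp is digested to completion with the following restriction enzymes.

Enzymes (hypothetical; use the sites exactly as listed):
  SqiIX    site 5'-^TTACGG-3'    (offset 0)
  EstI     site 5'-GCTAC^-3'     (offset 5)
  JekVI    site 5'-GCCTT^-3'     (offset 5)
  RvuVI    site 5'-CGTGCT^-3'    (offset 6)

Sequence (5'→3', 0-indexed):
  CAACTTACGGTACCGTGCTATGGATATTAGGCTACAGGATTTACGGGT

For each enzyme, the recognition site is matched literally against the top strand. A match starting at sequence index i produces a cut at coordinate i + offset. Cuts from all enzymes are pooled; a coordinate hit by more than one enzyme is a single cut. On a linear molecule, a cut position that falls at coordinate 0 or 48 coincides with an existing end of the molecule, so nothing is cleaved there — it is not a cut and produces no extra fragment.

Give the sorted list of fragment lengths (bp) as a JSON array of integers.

Per-enzyme occurrences:
  SqiIX (TTACGG, off=0): starts [4, 40] → cuts [4, 40]
  EstI (GCTAC, off=5): starts [30] → cuts [35]
  JekVI (GCCTT, off=5): no sites
  RvuVI (CGTGCT, off=6): starts [13] → cuts [19]

Pooled cuts: [4, 19, 35, 40]

Fragments:
  [0,4): 4 bp
  [4,19): 15 bp
  [19,35): 16 bp
  [35,40): 5 bp
  [40,48): 8 bp

[4,5,8,15,16]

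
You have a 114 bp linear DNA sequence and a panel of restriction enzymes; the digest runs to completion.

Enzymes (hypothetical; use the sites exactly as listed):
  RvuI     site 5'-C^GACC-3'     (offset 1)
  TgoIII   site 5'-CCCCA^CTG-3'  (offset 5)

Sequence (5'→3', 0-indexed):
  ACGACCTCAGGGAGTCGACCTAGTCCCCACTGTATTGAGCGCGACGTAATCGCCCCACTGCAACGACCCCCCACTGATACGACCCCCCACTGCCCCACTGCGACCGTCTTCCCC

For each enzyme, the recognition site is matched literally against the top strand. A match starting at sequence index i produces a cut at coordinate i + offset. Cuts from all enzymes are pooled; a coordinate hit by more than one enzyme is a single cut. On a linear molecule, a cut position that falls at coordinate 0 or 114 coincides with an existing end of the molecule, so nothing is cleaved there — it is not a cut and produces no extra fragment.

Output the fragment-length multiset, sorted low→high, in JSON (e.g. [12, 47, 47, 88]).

[2,4,7,7,8,9,9,13,13,14,28]

Scan for sites:
  RvuI CGACC/1: at [1, 15, 63, 79, 100] ⇒ [2, 16, 64, 80, 101]
  TgoIII CCCCACTG/5: at [24, 52, 68, 84, 92] ⇒ [29, 57, 73, 89, 97]

Pooled cuts: [2, 16, 29, 57, 64, 73, 80, 89, 97, 101]

Fragment lengths:
  [0,2): 2 bp
  [2,16): 14 bp
  [16,29): 13 bp
  [29,57): 28 bp
  [57,64): 7 bp
  [64,73): 9 bp
  [73,80): 7 bp
  [80,89): 9 bp
  [89,97): 8 bp
  [97,101): 4 bp
  [101,114): 13 bp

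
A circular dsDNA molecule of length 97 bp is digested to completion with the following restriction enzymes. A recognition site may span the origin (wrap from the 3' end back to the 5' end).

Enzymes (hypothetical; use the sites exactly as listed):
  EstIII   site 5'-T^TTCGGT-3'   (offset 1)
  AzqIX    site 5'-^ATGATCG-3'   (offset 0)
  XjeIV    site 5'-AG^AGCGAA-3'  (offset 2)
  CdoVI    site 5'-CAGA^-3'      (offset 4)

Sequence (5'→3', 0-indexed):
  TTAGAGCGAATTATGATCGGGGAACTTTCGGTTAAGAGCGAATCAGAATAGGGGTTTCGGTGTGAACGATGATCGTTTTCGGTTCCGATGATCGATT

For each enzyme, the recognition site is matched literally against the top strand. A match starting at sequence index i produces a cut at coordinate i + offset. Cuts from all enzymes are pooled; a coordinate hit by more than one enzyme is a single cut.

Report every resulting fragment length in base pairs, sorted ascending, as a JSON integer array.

[8,8,9,10,10,11,13,14,14]

Scan for sites:
  EstIII TTTCGGT/1: at [25, 54, 76] ⇒ [26, 55, 77]
  AzqIX ATGATCG/0: at [12, 68, 87] ⇒ [12, 68, 87]
  XjeIV AGAGCGAA/2: at [2, 34] ⇒ [4, 36]
  CdoVI CAGA/4: at [43] ⇒ [47]

Pooled cuts: [4, 12, 26, 36, 47, 55, 68, 77, 87]

Fragments:
  4→12: 8 bp
  12→26: 14 bp
  26→36: 10 bp
  36→47: 11 bp
  47→55: 8 bp
  55→68: 13 bp
  68→77: 9 bp
  77→87: 10 bp
  87→4 (wrap): 97-87+4 = 14 bp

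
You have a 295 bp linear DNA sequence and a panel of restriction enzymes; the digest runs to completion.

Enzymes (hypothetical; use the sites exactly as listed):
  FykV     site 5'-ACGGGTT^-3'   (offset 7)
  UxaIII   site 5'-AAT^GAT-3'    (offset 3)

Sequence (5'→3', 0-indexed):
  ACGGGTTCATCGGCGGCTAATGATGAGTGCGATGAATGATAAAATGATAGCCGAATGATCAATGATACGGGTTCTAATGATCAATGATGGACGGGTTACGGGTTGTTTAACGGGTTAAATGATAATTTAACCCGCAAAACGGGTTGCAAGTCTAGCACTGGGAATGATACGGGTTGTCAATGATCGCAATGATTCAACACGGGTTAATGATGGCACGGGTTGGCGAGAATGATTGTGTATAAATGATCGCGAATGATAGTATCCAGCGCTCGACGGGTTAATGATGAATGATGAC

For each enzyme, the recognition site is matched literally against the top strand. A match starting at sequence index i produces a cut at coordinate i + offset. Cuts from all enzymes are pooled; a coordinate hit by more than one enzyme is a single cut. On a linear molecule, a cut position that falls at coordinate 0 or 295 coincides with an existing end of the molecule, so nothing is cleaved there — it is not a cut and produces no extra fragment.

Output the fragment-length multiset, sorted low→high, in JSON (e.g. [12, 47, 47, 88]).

Scan for sites:
  FykV ACGGGTT/7: at [0, 66, 90, 97, 109, 138, 168, 198, 214, 272] ⇒ [7, 73, 97, 104, 116, 145, 175, 205, 221, 279]
  UxaIII AATGAT/3: at [18, 34, 42, 53, 60, 75, 82, 117, 162, 178, 187, 205, 227, 241, 251, 279, 286] ⇒ [21, 37, 45, 56, 63, 78, 85, 120, 165, 181, 190, 208, 230, 244, 254, 282, 289]

All cut coordinates (distinct, sorted): [7, 21, 37, 45, 56, 63, 73, 78, 85, 97, 104, 116, 120, 145, 165, 175, 181, 190, 205, 208, 221, 230, 244, 254, 279, 282, 289]

Fragments:
  [0,7): 7 bp
  [7,21): 14 bp
  [21,37): 16 bp
  [37,45): 8 bp
  [45,56): 11 bp
  [56,63): 7 bp
  [63,73): 10 bp
  [73,78): 5 bp
  [78,85): 7 bp
  [85,97): 12 bp
  [97,104): 7 bp
  [104,116): 12 bp
  [116,120): 4 bp
  [120,145): 25 bp
  [145,165): 20 bp
  [165,175): 10 bp
  [175,181): 6 bp
  [181,190): 9 bp
  [190,205): 15 bp
  [205,208): 3 bp
  [208,221): 13 bp
  [221,230): 9 bp
  [230,244): 14 bp
  [244,254): 10 bp
  [254,279): 25 bp
  [279,282): 3 bp
  [282,289): 7 bp
  [289,295): 6 bp

[3,3,4,5,6,6,7,7,7,7,7,8,9,9,10,10,10,11,12,12,13,14,14,15,16,20,25,25]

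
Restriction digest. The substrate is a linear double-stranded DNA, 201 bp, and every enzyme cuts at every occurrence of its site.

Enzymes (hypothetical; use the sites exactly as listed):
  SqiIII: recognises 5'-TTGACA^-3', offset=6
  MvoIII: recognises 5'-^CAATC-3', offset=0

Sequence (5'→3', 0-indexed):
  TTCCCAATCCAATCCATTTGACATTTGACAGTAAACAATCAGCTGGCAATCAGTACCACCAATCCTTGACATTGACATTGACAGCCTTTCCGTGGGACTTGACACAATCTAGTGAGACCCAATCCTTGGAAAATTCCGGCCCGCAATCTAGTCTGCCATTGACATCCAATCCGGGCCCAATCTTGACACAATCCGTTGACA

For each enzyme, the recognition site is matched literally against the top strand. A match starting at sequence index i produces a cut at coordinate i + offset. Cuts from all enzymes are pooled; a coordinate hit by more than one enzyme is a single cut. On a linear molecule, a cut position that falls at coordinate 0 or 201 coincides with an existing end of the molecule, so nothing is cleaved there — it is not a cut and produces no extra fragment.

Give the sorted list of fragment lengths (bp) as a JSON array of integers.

[2,4,5,5,6,6,7,11,11,11,12,13,13,14,15,21,21,24]

Scan for sites:
  SqiIII TTGACA/6: at [17, 24, 65, 71, 77, 98, 158, 182, 195] ⇒ [23, 30, 71, 77, 83, 104, 164, 188] (position 201 is a terminus of the linear molecule — no cut)
  MvoIII CAATC/0: at [4, 9, 35, 46, 59, 104, 119, 143, 166, 177, 188] ⇒ [4, 9, 35, 46, 59, 104, 119, 143, 166, 177, 188]

All cut coordinates (distinct, sorted): [4, 9, 23, 30, 35, 46, 59, 71, 77, 83, 104, 119, 143, 164, 166, 177, 188]

Fragments:
  [0,4): 4 bp
  [4,9): 5 bp
  [9,23): 14 bp
  [23,30): 7 bp
  [30,35): 5 bp
  [35,46): 11 bp
  [46,59): 13 bp
  [59,71): 12 bp
  [71,77): 6 bp
  [77,83): 6 bp
  [83,104): 21 bp
  [104,119): 15 bp
  [119,143): 24 bp
  [143,164): 21 bp
  [164,166): 2 bp
  [166,177): 11 bp
  [177,188): 11 bp
  [188,201): 13 bp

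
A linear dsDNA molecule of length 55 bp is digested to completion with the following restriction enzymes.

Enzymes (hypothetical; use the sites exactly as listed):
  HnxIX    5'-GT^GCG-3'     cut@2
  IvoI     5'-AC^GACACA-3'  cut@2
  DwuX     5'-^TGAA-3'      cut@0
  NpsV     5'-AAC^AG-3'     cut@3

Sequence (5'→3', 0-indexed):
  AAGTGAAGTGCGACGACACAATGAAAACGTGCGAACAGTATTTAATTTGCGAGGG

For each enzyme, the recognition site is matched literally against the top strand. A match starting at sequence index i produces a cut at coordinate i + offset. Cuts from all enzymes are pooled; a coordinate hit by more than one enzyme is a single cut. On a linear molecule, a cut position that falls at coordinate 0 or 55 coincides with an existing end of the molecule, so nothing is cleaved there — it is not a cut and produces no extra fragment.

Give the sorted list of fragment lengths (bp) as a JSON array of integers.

[3,5,6,6,7,9,19]

Per-enzyme occurrences:
  HnxIX GTGCG/2: at [7, 28] ⇒ [9, 30]
  IvoI ACGACACA/2: at [12] ⇒ [14]
  DwuX TGAA/0: at [3, 21] ⇒ [3, 21]
  NpsV AACAG/3: at [33] ⇒ [36]

Pooled cuts: [3, 9, 14, 21, 30, 36]

Fragment lengths:
  [0,3): 3 bp
  [3,9): 6 bp
  [9,14): 5 bp
  [14,21): 7 bp
  [21,30): 9 bp
  [30,36): 6 bp
  [36,55): 19 bp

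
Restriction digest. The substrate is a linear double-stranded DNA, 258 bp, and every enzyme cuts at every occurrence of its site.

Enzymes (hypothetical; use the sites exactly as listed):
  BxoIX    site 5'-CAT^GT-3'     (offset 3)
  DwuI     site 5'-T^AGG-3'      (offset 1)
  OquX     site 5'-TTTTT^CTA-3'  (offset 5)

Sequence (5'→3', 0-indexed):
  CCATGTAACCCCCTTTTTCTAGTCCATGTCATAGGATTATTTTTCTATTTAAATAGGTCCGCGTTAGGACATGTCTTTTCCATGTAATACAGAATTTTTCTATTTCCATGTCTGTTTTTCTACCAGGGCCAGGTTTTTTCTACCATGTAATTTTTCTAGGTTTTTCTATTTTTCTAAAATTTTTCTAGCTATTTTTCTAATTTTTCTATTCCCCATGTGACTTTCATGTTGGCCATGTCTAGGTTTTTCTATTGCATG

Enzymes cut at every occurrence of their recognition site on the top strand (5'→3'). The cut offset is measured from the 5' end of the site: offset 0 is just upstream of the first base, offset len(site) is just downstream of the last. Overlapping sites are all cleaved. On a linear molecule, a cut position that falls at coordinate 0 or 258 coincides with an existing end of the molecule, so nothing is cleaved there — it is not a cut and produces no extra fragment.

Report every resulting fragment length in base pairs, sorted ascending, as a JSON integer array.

[2,4,4,5,7,7,8,8,8,9,9,9,9,10,10,10,10,11,11,11,11,11,12,12,14,16,20]

Site scan:
  BxoIX CATGT/3: at [1, 24, 69, 80, 106, 143, 213, 224, 233] ⇒ [4, 27, 72, 83, 109, 146, 216, 227, 236]
  DwuI TAGG/1: at [31, 53, 64, 156, 239] ⇒ [32, 54, 65, 157, 240]
  OquX TTTTTCTA/5: at [13, 39, 94, 114, 134, 150, 160, 168, 179, 191, 200, 243] ⇒ [18, 44, 99, 119, 139, 155, 165, 173, 184, 196, 205, 248]

All cut coordinates (distinct, sorted): [4, 18, 27, 32, 44, 54, 65, 72, 83, 99, 109, 119, 139, 146, 155, 157, 165, 173, 184, 196, 205, 216, 227, 236, 240, 248]

Fragment lengths:
  [0,4): 4 bp
  [4,18): 14 bp
  [18,27): 9 bp
  [27,32): 5 bp
  [32,44): 12 bp
  [44,54): 10 bp
  [54,65): 11 bp
  [65,72): 7 bp
  [72,83): 11 bp
  [83,99): 16 bp
  [99,109): 10 bp
  [109,119): 10 bp
  [119,139): 20 bp
  [139,146): 7 bp
  [146,155): 9 bp
  [155,157): 2 bp
  [157,165): 8 bp
  [165,173): 8 bp
  [173,184): 11 bp
  [184,196): 12 bp
  [196,205): 9 bp
  [205,216): 11 bp
  [216,227): 11 bp
  [227,236): 9 bp
  [236,240): 4 bp
  [240,248): 8 bp
  [248,258): 10 bp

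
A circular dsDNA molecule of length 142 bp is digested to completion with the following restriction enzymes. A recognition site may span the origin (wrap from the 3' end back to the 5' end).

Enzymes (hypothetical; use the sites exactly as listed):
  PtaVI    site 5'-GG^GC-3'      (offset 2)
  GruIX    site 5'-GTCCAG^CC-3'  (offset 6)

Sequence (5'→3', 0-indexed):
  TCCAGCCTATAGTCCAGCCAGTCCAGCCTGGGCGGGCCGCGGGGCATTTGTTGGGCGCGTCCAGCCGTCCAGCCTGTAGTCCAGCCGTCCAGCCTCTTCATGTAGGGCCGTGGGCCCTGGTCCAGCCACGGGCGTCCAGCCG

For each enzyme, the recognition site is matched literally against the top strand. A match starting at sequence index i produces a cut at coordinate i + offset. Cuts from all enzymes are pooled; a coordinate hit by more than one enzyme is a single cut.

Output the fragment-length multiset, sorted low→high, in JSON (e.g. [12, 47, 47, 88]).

Per-enzyme occurrences:
  PtaVI GGGC/2: at [29, 33, 41, 52, 104, 111, 129] ⇒ [31, 35, 43, 54, 106, 113, 131]
  GruIX GTCCAGCC/6: at [11, 20, 58, 66, 78, 86, 119, 133, 141] ⇒ [5, 17, 26, 64, 72, 84, 92, 125, 139]

All cut coordinates (distinct, sorted): [5, 17, 26, 31, 35, 43, 54, 64, 72, 84, 92, 106, 113, 125, 131, 139]

Fragments:
  5→17: 12 bp
  17→26: 9 bp
  26→31: 5 bp
  31→35: 4 bp
  35→43: 8 bp
  43→54: 11 bp
  54→64: 10 bp
  64→72: 8 bp
  72→84: 12 bp
  84→92: 8 bp
  92→106: 14 bp
  106→113: 7 bp
  113→125: 12 bp
  125→131: 6 bp
  131→139: 8 bp
  139→5 (wrap): 142-139+5 = 8 bp

[4,5,6,7,8,8,8,8,8,9,10,11,12,12,12,14]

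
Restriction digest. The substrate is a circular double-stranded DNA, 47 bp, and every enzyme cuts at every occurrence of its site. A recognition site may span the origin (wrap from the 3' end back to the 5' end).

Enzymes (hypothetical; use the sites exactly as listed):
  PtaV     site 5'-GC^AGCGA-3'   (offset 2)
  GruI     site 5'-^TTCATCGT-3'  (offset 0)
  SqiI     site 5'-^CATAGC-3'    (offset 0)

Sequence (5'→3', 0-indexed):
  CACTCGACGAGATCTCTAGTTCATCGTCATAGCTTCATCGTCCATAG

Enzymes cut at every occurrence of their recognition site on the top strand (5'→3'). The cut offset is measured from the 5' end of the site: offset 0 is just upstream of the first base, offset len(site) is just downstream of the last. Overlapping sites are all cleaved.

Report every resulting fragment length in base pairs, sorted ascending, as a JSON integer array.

[6,8,9,24]

Scan for sites:
  PtaV (GCAGCGA, off=2): no sites
  GruI (TTCATCGT, off=0): starts [19, 33] → cuts [19, 33]
  SqiI (CATAGC, off=0): starts [27, 42] → cuts [27, 42]

Pooled cuts: [19, 27, 33, 42]

Fragment lengths:
  19→27: 8 bp
  27→33: 6 bp
  33→42: 9 bp
  42→19 (wrap): 47-42+19 = 24 bp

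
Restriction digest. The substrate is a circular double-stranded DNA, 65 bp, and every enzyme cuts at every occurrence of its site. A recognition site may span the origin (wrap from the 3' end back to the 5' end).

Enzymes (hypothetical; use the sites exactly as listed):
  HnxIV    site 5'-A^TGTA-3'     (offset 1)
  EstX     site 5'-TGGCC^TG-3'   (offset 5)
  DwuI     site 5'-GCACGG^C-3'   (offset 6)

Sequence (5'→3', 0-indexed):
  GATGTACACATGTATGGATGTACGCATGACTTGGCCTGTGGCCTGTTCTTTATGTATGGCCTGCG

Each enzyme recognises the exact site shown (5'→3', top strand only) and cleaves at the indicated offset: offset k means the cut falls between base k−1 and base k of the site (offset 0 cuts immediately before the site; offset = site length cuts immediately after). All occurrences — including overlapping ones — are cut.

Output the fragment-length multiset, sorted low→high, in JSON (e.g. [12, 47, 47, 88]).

Site scan:
  HnxIV ATGTA/1: at [1, 9, 17, 51] ⇒ [2, 10, 18, 52]
  EstX TGGCCTG/5: at [31, 38, 56] ⇒ [36, 43, 61]
  DwuI (GCACGGC, off=6): no sites

Pooled cuts: [2, 10, 18, 36, 43, 52, 61]

Fragments:
  2→10: 8 bp
  10→18: 8 bp
  18→36: 18 bp
  36→43: 7 bp
  43→52: 9 bp
  52→61: 9 bp
  61→2 (wrap): 65-61+2 = 6 bp

[6,7,8,8,9,9,18]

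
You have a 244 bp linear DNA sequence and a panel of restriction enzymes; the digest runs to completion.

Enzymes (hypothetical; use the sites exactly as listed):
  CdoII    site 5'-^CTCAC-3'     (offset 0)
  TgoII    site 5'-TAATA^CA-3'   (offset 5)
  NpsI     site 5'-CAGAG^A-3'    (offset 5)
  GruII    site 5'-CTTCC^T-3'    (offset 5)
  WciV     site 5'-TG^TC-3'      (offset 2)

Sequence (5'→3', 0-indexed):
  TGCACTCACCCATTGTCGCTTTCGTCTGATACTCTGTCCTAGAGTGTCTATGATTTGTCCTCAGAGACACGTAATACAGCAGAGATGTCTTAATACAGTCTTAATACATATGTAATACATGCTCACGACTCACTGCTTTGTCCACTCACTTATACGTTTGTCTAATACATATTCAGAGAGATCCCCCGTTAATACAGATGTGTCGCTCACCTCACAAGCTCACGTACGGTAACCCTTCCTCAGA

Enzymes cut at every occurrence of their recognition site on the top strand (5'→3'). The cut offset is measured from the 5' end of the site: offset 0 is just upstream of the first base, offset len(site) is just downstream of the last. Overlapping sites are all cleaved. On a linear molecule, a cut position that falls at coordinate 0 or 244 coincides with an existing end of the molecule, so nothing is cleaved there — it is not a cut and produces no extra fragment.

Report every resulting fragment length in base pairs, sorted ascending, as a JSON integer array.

Site scan:
  CdoII CTCAC/0: at [4, 121, 128, 144, 205, 210, 218] ⇒ [4, 121, 128, 144, 205, 210, 218]
  TgoII TAATACA/5: at [71, 90, 101, 112, 162, 189] ⇒ [76, 95, 106, 117, 167, 194]
  NpsI CAGAGA/5: at [61, 79, 173] ⇒ [66, 84, 178]
  GruII CTTCCT/5: at [234] ⇒ [239]
  WciV TGTC/2: at [13, 34, 44, 55, 85, 138, 158, 200] ⇒ [15, 36, 46, 57, 87, 140, 160, 202]

All cut coordinates (distinct, sorted): [4, 15, 36, 46, 57, 66, 76, 84, 87, 95, 106, 117, 121, 128, 140, 144, 160, 167, 178, 194, 202, 205, 210, 218, 239]

Fragment lengths:
  [0,4): 4 bp
  [4,15): 11 bp
  [15,36): 21 bp
  [36,46): 10 bp
  [46,57): 11 bp
  [57,66): 9 bp
  [66,76): 10 bp
  [76,84): 8 bp
  [84,87): 3 bp
  [87,95): 8 bp
  [95,106): 11 bp
  [106,117): 11 bp
  [117,121): 4 bp
  [121,128): 7 bp
  [128,140): 12 bp
  [140,144): 4 bp
  [144,160): 16 bp
  [160,167): 7 bp
  [167,178): 11 bp
  [178,194): 16 bp
  [194,202): 8 bp
  [202,205): 3 bp
  [205,210): 5 bp
  [210,218): 8 bp
  [218,239): 21 bp
  [239,244): 5 bp

[3,3,4,4,4,5,5,7,7,8,8,8,8,9,10,10,11,11,11,11,11,12,16,16,21,21]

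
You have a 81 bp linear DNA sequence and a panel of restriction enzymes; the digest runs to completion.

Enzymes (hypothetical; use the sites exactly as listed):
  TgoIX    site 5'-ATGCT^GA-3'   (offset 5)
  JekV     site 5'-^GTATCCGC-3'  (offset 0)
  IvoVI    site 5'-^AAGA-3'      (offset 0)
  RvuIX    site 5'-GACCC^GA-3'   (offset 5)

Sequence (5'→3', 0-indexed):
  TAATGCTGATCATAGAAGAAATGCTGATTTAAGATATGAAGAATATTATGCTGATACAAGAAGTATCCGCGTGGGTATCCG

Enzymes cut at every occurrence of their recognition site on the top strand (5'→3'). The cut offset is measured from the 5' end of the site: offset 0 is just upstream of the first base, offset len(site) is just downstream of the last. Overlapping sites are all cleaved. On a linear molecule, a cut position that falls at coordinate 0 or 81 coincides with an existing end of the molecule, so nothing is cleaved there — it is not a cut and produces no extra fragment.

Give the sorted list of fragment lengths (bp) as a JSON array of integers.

[5,5,5,7,8,8,10,14,19]

Per-enzyme occurrences:
  TgoIX (ATGCTGA, off=5): starts [2, 20, 47] → cuts [7, 25, 52]
  JekV (GTATCCGC, off=0): starts [62] → cuts [62]
  IvoVI (AAGA, off=0): starts [15, 30, 38, 57] → cuts [15, 30, 38, 57]
  RvuIX (GACCCGA, off=5): no sites

Pooled cuts: [7, 15, 25, 30, 38, 52, 57, 62]

Fragment lengths:
  [0,7): 7 bp
  [7,15): 8 bp
  [15,25): 10 bp
  [25,30): 5 bp
  [30,38): 8 bp
  [38,52): 14 bp
  [52,57): 5 bp
  [57,62): 5 bp
  [62,81): 19 bp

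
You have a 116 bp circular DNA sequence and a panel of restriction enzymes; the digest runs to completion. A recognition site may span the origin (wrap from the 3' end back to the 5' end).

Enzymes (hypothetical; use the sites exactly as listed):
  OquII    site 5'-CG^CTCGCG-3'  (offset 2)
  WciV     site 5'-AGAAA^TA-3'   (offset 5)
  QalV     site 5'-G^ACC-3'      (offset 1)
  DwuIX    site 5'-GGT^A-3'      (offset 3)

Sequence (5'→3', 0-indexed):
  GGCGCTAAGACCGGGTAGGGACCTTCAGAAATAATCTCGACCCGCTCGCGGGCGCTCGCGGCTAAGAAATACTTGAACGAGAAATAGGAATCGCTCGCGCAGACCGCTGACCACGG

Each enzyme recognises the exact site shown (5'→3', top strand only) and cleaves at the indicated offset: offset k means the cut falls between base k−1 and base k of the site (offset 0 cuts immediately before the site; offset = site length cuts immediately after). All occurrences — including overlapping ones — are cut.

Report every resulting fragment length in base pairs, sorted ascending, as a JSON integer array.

[4,5,7,7,8,9,9,10,11,15,15,16]

Per-enzyme occurrences:
  OquII CGCTCGCG/2: at [42, 52, 91] ⇒ [44, 54, 93]
  WciV AGAAATA/5: at [26, 64, 79] ⇒ [31, 69, 84]
  QalV GACC/1: at [8, 19, 38, 101, 108] ⇒ [9, 20, 39, 102, 109]
  DwuIX GGTA/3: at [13] ⇒ [16]

All cut coordinates (distinct, sorted): [9, 16, 20, 31, 39, 44, 54, 69, 84, 93, 102, 109]

Fragments:
  9→16: 7 bp
  16→20: 4 bp
  20→31: 11 bp
  31→39: 8 bp
  39→44: 5 bp
  44→54: 10 bp
  54→69: 15 bp
  69→84: 15 bp
  84→93: 9 bp
  93→102: 9 bp
  102→109: 7 bp
  109→9 (wrap): 116-109+9 = 16 bp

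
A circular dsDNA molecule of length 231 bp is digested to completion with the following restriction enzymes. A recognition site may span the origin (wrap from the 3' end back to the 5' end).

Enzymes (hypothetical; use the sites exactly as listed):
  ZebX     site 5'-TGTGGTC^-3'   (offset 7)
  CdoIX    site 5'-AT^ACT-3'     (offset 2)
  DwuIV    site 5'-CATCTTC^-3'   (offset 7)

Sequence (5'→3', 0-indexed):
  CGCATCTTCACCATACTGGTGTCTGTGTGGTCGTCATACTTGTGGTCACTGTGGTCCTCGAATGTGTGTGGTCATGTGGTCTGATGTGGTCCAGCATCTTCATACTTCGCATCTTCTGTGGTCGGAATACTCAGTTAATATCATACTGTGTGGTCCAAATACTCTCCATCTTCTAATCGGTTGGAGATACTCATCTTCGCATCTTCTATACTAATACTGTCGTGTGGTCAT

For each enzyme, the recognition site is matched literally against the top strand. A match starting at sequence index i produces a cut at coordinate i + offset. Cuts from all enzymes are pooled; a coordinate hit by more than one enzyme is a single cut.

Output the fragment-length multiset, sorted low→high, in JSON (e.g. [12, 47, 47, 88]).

Per-enzyme occurrences:
  ZebX TGTGGTC/7: at [25, 40, 49, 66, 74, 84, 116, 148, 222] ⇒ [32, 47, 56, 73, 81, 91, 123, 155, 229]
  CdoIX ATACT/2: at [12, 35, 101, 126, 142, 158, 186, 207, 213] ⇒ [14, 37, 103, 128, 144, 160, 188, 209, 215]
  DwuIV CATCTTC/7: at [2, 94, 109, 166, 191, 199] ⇒ [9, 101, 116, 173, 198, 206]

Pooled cuts: [9, 14, 32, 37, 47, 56, 73, 81, 91, 101, 103, 116, 123, 128, 144, 155, 160, 173, 188, 198, 206, 209, 215, 229]

Fragments:
  9→14: 5 bp
  14→32: 18 bp
  32→37: 5 bp
  37→47: 10 bp
  47→56: 9 bp
  56→73: 17 bp
  73→81: 8 bp
  81→91: 10 bp
  91→101: 10 bp
  101→103: 2 bp
  103→116: 13 bp
  116→123: 7 bp
  123→128: 5 bp
  128→144: 16 bp
  144→155: 11 bp
  155→160: 5 bp
  160→173: 13 bp
  173→188: 15 bp
  188→198: 10 bp
  198→206: 8 bp
  206→209: 3 bp
  209→215: 6 bp
  215→229: 14 bp
  229→9 (wrap): 231-229+9 = 11 bp

[2,3,5,5,5,5,6,7,8,8,9,10,10,10,10,11,11,13,13,14,15,16,17,18]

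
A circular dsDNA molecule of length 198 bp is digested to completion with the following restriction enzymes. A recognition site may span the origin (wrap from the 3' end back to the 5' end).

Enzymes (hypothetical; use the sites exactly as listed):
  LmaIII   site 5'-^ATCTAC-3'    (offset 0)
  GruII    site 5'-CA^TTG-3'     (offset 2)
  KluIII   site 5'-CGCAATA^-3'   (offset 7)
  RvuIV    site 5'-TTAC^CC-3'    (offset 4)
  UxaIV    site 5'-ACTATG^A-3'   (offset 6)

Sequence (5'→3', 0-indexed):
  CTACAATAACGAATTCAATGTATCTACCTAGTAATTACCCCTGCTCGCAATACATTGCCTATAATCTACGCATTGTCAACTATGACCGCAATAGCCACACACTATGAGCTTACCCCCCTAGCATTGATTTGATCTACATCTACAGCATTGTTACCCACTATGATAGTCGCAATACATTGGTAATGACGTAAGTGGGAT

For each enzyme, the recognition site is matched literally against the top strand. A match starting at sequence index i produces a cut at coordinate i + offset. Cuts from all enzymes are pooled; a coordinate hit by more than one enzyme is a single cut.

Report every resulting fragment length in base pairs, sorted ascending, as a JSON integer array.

[2,2,6,7,7,8,8,9,9,9,10,10,12,12,13,14,17,20,23]

Per-enzyme occurrences:
  LmaIII ATCTAC/0: at [21, 63, 131, 137, 196] ⇒ [21, 63, 131, 137, 196]
  GruII CATTG/2: at [52, 70, 121, 145, 174] ⇒ [54, 72, 123, 147, 176]
  KluIII CGCAATA/7: at [45, 86, 167] ⇒ [52, 93, 174]
  RvuIV TTACCC/4: at [34, 109, 150] ⇒ [38, 113, 154]
  UxaIV ACTATGA/6: at [78, 100, 156] ⇒ [84, 106, 162]

All cut coordinates (distinct, sorted): [21, 38, 52, 54, 63, 72, 84, 93, 106, 113, 123, 131, 137, 147, 154, 162, 174, 176, 196]

Fragment lengths:
  21→38: 17 bp
  38→52: 14 bp
  52→54: 2 bp
  54→63: 9 bp
  63→72: 9 bp
  72→84: 12 bp
  84→93: 9 bp
  93→106: 13 bp
  106→113: 7 bp
  113→123: 10 bp
  123→131: 8 bp
  131→137: 6 bp
  137→147: 10 bp
  147→154: 7 bp
  154→162: 8 bp
  162→174: 12 bp
  174→176: 2 bp
  176→196: 20 bp
  196→21 (wrap): 198-196+21 = 23 bp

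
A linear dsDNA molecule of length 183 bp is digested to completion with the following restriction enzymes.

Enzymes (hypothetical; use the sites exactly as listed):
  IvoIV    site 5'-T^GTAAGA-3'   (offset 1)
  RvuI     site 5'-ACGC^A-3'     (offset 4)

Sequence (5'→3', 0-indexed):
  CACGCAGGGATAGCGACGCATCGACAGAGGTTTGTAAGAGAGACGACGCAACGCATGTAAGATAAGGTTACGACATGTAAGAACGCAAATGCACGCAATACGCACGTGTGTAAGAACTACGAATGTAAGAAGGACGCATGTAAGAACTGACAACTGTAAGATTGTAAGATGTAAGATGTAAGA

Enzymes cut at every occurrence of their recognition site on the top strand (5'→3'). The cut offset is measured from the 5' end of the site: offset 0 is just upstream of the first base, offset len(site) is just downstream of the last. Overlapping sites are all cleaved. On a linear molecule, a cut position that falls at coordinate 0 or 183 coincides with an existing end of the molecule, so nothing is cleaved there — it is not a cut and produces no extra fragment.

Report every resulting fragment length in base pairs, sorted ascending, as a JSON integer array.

Per-enzyme occurrences:
  IvoIV TGTAAGA/1: at [32, 55, 75, 108, 123, 138, 154, 162, 169, 176] ⇒ [33, 56, 76, 109, 124, 139, 155, 163, 170, 177]
  RvuI ACGCA/4: at [1, 15, 45, 50, 82, 92, 99, 133] ⇒ [5, 19, 49, 54, 86, 96, 103, 137]

Pooled cuts: [5, 19, 33, 49, 54, 56, 76, 86, 96, 103, 109, 124, 137, 139, 155, 163, 170, 177]

Fragments:
  [0,5): 5 bp
  [5,19): 14 bp
  [19,33): 14 bp
  [33,49): 16 bp
  [49,54): 5 bp
  [54,56): 2 bp
  [56,76): 20 bp
  [76,86): 10 bp
  [86,96): 10 bp
  [96,103): 7 bp
  [103,109): 6 bp
  [109,124): 15 bp
  [124,137): 13 bp
  [137,139): 2 bp
  [139,155): 16 bp
  [155,163): 8 bp
  [163,170): 7 bp
  [170,177): 7 bp
  [177,183): 6 bp

[2,2,5,5,6,6,7,7,7,8,10,10,13,14,14,15,16,16,20]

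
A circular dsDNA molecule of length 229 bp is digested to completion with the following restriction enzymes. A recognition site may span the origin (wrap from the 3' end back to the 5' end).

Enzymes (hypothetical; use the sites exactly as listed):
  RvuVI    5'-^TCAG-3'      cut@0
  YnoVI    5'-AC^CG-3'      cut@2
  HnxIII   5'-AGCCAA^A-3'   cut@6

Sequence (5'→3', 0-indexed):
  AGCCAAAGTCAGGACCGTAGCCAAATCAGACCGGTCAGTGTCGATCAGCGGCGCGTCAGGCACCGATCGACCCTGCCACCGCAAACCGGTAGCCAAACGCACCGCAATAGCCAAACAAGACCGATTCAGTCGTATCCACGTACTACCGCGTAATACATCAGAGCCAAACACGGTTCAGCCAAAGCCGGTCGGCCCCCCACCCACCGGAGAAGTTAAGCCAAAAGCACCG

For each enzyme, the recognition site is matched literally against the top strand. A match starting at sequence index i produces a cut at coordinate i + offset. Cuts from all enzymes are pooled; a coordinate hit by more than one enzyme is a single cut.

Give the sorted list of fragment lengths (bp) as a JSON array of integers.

Scan for sites:
  RvuVI TCAG/0: at [8, 25, 34, 44, 55, 125, 157, 174] ⇒ [8, 25, 34, 44, 55, 125, 157, 174]
  YnoVI ACCG/2: at [13, 29, 61, 77, 84, 100, 119, 144, 202, 225] ⇒ [15, 31, 63, 79, 86, 102, 121, 146, 204, 227]
  HnxIII AGCCAAA/6: at [0, 18, 90, 108, 161, 176, 215] ⇒ [6, 24, 96, 114, 167, 182, 221]

Pooled cuts: [6, 8, 15, 24, 25, 31, 34, 44, 55, 63, 79, 86, 96, 102, 114, 121, 125, 146, 157, 167, 174, 182, 204, 221, 227]

Fragments:
  6→8: 2 bp
  8→15: 7 bp
  15→24: 9 bp
  24→25: 1 bp
  25→31: 6 bp
  31→34: 3 bp
  34→44: 10 bp
  44→55: 11 bp
  55→63: 8 bp
  63→79: 16 bp
  79→86: 7 bp
  86→96: 10 bp
  96→102: 6 bp
  102→114: 12 bp
  114→121: 7 bp
  121→125: 4 bp
  125→146: 21 bp
  146→157: 11 bp
  157→167: 10 bp
  167→174: 7 bp
  174→182: 8 bp
  182→204: 22 bp
  204→221: 17 bp
  221→227: 6 bp
  227→6 (wrap): 229-227+6 = 8 bp

[1,2,3,4,6,6,6,7,7,7,7,8,8,8,9,10,10,10,11,11,12,16,17,21,22]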